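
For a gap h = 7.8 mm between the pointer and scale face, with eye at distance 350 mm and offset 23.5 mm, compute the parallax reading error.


error = h * offset / d
= 7.8 * 23.5 / 350
= 0.5237

0.5237


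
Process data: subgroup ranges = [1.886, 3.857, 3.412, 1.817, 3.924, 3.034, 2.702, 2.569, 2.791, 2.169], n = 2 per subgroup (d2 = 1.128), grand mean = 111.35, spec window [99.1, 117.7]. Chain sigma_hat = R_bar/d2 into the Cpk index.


R_bar = (1.886 + 3.857 + 3.412 + 1.817 + 3.924 + 3.034 + 2.702 + 2.569 + 2.791 + 2.169) / 10 = 2.8161
sigma = R_bar / d2 = 2.8161 / 1.128 = 2.4965426
Cp = (USL - LSL)/(6*sigma) = (117.7 - 99.1)/(6*2.4965426) = 1.2417
Cpu = (117.7 - 111.35)/(3*2.4965426) = 0.8478
Cpl = (111.35 - 99.1)/(3*2.4965426) = 1.6356
Cpk = min(Cpu, Cpl) = 0.8478

0.8478


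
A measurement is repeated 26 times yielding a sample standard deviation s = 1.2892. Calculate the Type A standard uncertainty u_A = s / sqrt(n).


u_A = s / sqrt(n)
u_A = 1.2892 / sqrt(26)
u_A = 1.2892 / 5.0990195
u_A = 0.2528

0.2528


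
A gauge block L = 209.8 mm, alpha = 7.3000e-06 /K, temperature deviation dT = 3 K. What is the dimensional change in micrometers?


dL = L * alpha * dT
= 209.8 * 7.3000e-06 * 3
= 0.0045946 mm
dL_um = 0.0045946 * 1000 = 4.5946 um

4.5946


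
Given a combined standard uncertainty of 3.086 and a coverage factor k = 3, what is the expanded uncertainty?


U = k * uc
U = 3 * 3.086
U = 9.2580

9.2580


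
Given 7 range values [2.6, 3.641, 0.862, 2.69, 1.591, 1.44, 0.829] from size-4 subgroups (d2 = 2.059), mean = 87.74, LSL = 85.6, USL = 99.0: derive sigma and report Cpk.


R_bar = (2.6 + 3.641 + 0.862 + 2.69 + 1.591 + 1.44 + 0.829) / 7 = 1.9504286
sigma = R_bar / d2 = 1.9504286 / 2.059 = 0.94726984
Cp = (USL - LSL)/(6*sigma) = (99.0 - 85.6)/(6*0.94726984) = 2.3577
Cpu = (99.0 - 87.74)/(3*0.94726984) = 3.9623
Cpl = (87.74 - 85.6)/(3*0.94726984) = 0.7530
Cpk = min(Cpu, Cpl) = 0.7530

0.7530


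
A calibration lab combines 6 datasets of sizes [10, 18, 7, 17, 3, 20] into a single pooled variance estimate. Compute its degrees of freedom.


nu = sum_i (n_i - 1)
nu = ((10 - 1) + (18 - 1) + (7 - 1) + (17 - 1) + (3 - 1) + (20 - 1))
nu = 9 + 17 + 6 + 16 + 2 + 19
nu = 69

69


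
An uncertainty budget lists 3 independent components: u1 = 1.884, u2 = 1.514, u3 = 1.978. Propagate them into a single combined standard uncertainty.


uc = sqrt(1.884^2 + 1.514^2 + 1.978^2)
uc = sqrt(9.754136)
uc = 3.1232

3.1232


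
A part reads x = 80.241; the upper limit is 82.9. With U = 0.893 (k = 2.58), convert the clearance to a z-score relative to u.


u = U / k = 0.893 / 2.58 = 0.34612403
margin = |USL - x| = |82.9 - 80.241| = 2.659
z = margin / u = 2.659 / 0.34612403
z = 7.6822

7.6822


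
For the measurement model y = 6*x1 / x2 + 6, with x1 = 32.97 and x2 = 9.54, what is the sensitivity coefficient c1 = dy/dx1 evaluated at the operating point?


y = 6*x1 / x2 + 6
dy/dx1 = 6/x2
Evaluate at x2 = 9.54: c1 = 6 / 9.54
c1 = 0.6289

0.6289


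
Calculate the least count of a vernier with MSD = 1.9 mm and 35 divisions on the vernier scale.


LC = MSD / n_div
= 1.9 / 35
= 0.0543

0.0543


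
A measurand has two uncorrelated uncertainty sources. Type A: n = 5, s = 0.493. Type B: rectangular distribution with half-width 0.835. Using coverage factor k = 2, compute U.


u_A = s / sqrt(n) = 0.493 / sqrt(5) = 0.2204763
u_B = half_width / sqrt(3) = 0.835 / sqrt(3) = 0.48208747
uc = sqrt(u_A^2 + u_B^2) = sqrt(0.2204763^2 + 0.48208747^2) = 0.53011143
U = k * uc = 2 * 0.53011143
U = 1.0602

1.0602


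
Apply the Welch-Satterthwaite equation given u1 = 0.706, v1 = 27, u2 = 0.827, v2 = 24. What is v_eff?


uc = sqrt(u1^2 + u2^2) = sqrt(0.706^2 + 0.827^2) = 1.0873661
v_eff = uc^4 / (u1^4/v1 + u2^4/v2)
= 1.0873661^4 / (0.706^4/27 + 0.827^4/24)
= 1.3979871 / 0.028691377
v_eff = 48.7250

48.7250


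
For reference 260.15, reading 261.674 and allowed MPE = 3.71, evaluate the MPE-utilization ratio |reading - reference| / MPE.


e = indication - reference = 261.674 - 260.15 = 1.5240
|e| = 1.5240
ratio = |e| / MPE = 1.5240 / 3.71
ratio = 0.4108

0.4108


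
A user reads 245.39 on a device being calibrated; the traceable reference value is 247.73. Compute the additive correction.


Correction = standard - reading
= 247.73 - 245.39
= 2.3400

2.3400


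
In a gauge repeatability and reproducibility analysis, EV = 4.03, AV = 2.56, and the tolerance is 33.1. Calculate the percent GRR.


GRR = sqrt(EV^2 + AV^2) = sqrt(4.03^2 + 2.56^2) = 4.7743586
%GRR = GRR / tol * 100 = 4.7743586 / 33.1 * 100
%GRR = 14.4240

14.4240


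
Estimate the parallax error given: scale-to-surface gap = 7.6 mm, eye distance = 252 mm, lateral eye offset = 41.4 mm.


error = h * offset / d
= 7.6 * 41.4 / 252
= 1.2486

1.2486


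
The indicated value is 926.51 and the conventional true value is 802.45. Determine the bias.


Systematic error = measured - true
= 926.51 - 802.45
= 124.0600

124.0600


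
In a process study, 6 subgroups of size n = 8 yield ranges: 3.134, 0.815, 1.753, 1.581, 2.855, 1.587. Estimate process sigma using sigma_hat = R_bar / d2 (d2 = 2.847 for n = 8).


R_bar = (3.134 + 0.815 + 1.753 + 1.581 + 2.855 + 1.587) / 6
R_bar = 11.725 / 6 = 1.9541667
sigma_hat = R_bar / d2 = 1.9541667 / 2.847 = 0.6864

0.6864


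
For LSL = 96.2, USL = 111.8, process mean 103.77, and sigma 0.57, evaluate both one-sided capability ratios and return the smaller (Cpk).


Cpu = (USL - mean) / (3*sigma) = (111.8 - 103.77) / (3*0.57) = 4.6959
Cpl = (mean - LSL) / (3*sigma) = (103.77 - 96.2) / (3*0.57) = 4.4269
Cpk = min(Cpu, Cpl) = 4.4269

4.4269


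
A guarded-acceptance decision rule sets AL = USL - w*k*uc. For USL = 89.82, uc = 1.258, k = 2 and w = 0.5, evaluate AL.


U = k * uc = 2 * 1.258 = 2.516
guard band g = w * U = 0.5 * 2.516 = 1.258
AL = USL - g = 89.82 - 1.258
AL = 88.5620

88.5620


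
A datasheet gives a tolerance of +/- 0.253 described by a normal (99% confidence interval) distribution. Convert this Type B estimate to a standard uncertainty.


u_B = half_width / 2.576
u_B = 0.253 / 2.576
u_B = 0.0982

0.0982


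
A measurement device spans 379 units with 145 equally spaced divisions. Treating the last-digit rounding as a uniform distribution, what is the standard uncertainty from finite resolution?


resolution = range / divisions
resolution = 379 / 145 = 2.6137931
u_res = resolution / (2*sqrt(3))
u_res = 2.6137931 / 3.4641016
u_res = 0.7545

0.7545


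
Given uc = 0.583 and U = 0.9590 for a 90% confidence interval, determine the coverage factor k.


k = U / uc
k = 0.9590 / 0.583
k = 1.645

1.645


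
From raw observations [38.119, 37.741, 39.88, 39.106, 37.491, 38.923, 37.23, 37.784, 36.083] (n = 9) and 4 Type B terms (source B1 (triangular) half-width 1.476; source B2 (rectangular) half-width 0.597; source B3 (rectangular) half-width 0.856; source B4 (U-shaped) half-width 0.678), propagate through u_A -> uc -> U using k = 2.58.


mean = (38.119 + 37.741 + 39.88 + 39.106 + 37.491 + 38.923 + 37.23 + 37.784 + 36.083) / 9 = 38.03966667
s = sqrt(sum((x - mean)^2)/(n-1)) = 1.1319326
u_A = s / sqrt(n) = 1.1319326 / sqrt(9) = 0.37731087
u_B1 = 1.476 / sqrt(6) = 0.60257448
u_B2 = 0.597 / sqrt(3) = 0.34467811
u_B3 = 0.856 / sqrt(3) = 0.49421183
u_B4 = 0.678 / sqrt(2) = 0.4794184
uc = sqrt(0.37731087^2 + 0.60257448^2 + 0.34467811^2 + 0.49421183^2 + 0.4794184^2) = 1.0480219
U = k * uc = 2.58 * 1.0480219
U = 2.7039

2.7039


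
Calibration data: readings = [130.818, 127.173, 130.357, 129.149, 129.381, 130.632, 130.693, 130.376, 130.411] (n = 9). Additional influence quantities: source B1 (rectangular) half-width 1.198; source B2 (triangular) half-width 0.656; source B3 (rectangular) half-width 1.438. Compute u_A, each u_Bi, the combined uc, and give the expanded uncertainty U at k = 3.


mean = (130.818 + 127.173 + 130.357 + 129.149 + 129.381 + 130.632 + 130.693 + 130.376 + 130.411) / 9 = 129.8877778
s = sqrt(sum((x - mean)^2)/(n-1)) = 1.1711367
u_A = s / sqrt(n) = 1.1711367 / sqrt(9) = 0.3903789
u_B1 = 1.198 / sqrt(3) = 0.69166562
u_B2 = 0.656 / sqrt(6) = 0.26781088
u_B3 = 1.438 / sqrt(3) = 0.83022969
uc = sqrt(0.3903789^2 + 0.69166562^2 + 0.26781088^2 + 0.83022969^2) = 1.1797462
U = k * uc = 3 * 1.1797462
U = 3.5392

3.5392


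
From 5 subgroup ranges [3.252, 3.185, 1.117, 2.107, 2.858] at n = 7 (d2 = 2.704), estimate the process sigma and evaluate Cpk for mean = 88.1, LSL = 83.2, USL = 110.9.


R_bar = (3.252 + 3.185 + 1.117 + 2.107 + 2.858) / 5 = 2.5038
sigma = R_bar / d2 = 2.5038 / 2.704 = 0.92596154
Cp = (USL - LSL)/(6*sigma) = (110.9 - 83.2)/(6*0.92596154) = 4.9858
Cpu = (110.9 - 88.1)/(3*0.92596154) = 8.2077
Cpl = (88.1 - 83.2)/(3*0.92596154) = 1.7639
Cpk = min(Cpu, Cpl) = 1.7639

1.7639


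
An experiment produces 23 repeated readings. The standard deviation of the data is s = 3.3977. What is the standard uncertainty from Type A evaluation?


u_A = s / sqrt(n)
u_A = 3.3977 / sqrt(23)
u_A = 3.3977 / 4.7958315
u_A = 0.7085

0.7085


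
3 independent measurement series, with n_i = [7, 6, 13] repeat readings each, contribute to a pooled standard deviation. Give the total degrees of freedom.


nu = sum_i (n_i - 1)
nu = ((7 - 1) + (6 - 1) + (13 - 1))
nu = 6 + 5 + 12
nu = 23

23


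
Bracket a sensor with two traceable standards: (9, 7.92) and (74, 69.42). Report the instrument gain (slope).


slope = (y2 - y1) / (x2 - x1)
= (69.42 - 7.92) / (74 - 9)
= 61.5000 / 65
= 0.9462

0.9462


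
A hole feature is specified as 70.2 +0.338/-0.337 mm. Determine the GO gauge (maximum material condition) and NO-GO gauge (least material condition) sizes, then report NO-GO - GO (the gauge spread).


GO = nominal - lower_tol (smallest hole = maximum material condition)
GO = 70.2 - 0.337 = 69.863
NO-GO = nominal + upper_tol (largest hole = least material condition)
NO-GO = 70.2 + 0.338 = 70.538
spread = NO-GO - GO = 70.538 - 69.863 = 0.6750

0.6750


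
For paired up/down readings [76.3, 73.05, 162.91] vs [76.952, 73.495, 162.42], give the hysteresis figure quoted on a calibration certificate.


|76.3 - 76.952| = 0.6520
|73.05 - 73.495| = 0.4450
|162.91 - 162.42| = 0.4900
hysteresis = max(diffs) = 0.6520

0.6520


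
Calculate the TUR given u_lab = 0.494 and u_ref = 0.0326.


TUR = u_lab / u_ref
= 0.494 / 0.0326
= 15.1534

15.1534


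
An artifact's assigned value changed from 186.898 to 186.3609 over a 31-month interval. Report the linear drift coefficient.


rate = (v2 - v1) / months
= (186.3609 - 186.898) / 31
= -0.5371 / 31
= -0.0173

-0.0173


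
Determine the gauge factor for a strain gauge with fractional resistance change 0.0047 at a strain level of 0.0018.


GF = (dR/R) / epsilon
= 0.0047 / 0.0018
= 2.6111

2.6111


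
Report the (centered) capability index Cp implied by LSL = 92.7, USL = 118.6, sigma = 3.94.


Cp = (USL - LSL) / (6 * sigma)
= (118.6 - 92.7) / (6 * 3.94)
= 25.9000 / 23.6400
= 1.0956

1.0956


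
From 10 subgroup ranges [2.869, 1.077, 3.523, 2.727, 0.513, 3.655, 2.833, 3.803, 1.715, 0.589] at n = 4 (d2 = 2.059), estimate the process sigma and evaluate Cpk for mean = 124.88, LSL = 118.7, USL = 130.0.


R_bar = (2.869 + 1.077 + 3.523 + 2.727 + 0.513 + 3.655 + 2.833 + 3.803 + 1.715 + 0.589) / 10 = 2.3304
sigma = R_bar / d2 = 2.3304 / 2.059 = 1.1318116
Cp = (USL - LSL)/(6*sigma) = (130.0 - 118.7)/(6*1.1318116) = 1.6640
Cpu = (130.0 - 124.88)/(3*1.1318116) = 1.5079
Cpl = (124.88 - 118.7)/(3*1.1318116) = 1.8201
Cpk = min(Cpu, Cpl) = 1.5079

1.5079


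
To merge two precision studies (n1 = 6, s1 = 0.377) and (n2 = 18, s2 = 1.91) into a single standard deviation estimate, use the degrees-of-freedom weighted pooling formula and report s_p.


s_p = sqrt(((n1-1)*s1^2 + (n2-1)*s2^2) / (n1+n2-2))
numerator = (6-1)*0.377^2 + (18-1)*1.91^2 = 0.710645 + 62.0177 = 62.728345
denominator = 6 + 18 - 2 = 22
s_p^2 = 62.728345 / 22 = 2.8512884
s_p = sqrt(2.8512884) = 1.6886

1.6886


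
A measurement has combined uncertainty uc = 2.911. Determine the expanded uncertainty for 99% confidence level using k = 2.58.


U = k * uc
U = 2.58 * 2.911
U = 7.5104

7.5104


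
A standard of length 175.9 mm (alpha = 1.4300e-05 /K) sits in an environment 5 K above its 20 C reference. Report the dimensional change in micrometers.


dL = L * alpha * dT
= 175.9 * 1.4300e-05 * 5
= 0.0125769 mm
dL_um = 0.0125769 * 1000 = 12.5769 um

12.5769


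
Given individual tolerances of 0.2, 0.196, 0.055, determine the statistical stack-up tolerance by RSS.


RSS = sqrt(0.2^2 + 0.196^2 + 0.055^2)
= sqrt(0.081441)
= 0.2854

0.2854


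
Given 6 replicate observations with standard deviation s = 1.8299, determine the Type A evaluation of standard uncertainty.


u_A = s / sqrt(n)
u_A = 1.8299 / sqrt(6)
u_A = 1.8299 / 2.4494897
u_A = 0.7471

0.7471


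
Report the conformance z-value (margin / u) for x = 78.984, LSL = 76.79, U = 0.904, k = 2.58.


u = U / k = 0.904 / 2.58 = 0.3503876
margin = |LSL - x| = |76.79 - 78.984| = 2.194
z = margin / u = 2.194 / 0.3503876
z = 6.2616

6.2616


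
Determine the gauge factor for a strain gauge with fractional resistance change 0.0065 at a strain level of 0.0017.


GF = (dR/R) / epsilon
= 0.0065 / 0.0017
= 3.8235

3.8235


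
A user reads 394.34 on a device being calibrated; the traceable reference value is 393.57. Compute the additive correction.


Correction = standard - reading
= 393.57 - 394.34
= -0.7700

-0.7700


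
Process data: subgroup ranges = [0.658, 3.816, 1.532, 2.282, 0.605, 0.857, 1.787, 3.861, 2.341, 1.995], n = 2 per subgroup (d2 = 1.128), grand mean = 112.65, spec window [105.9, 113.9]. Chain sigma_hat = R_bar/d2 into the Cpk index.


R_bar = (0.658 + 3.816 + 1.532 + 2.282 + 0.605 + 0.857 + 1.787 + 3.861 + 2.341 + 1.995) / 10 = 1.9734
sigma = R_bar / d2 = 1.9734 / 1.128 = 1.7494681
Cp = (USL - LSL)/(6*sigma) = (113.9 - 105.9)/(6*1.7494681) = 0.7621
Cpu = (113.9 - 112.65)/(3*1.7494681) = 0.2382
Cpl = (112.65 - 105.9)/(3*1.7494681) = 1.2861
Cpk = min(Cpu, Cpl) = 0.2382

0.2382


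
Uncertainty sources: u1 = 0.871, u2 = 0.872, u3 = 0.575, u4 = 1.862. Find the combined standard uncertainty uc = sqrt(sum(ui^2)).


uc = sqrt(0.871^2 + 0.872^2 + 0.575^2 + 1.862^2)
uc = sqrt(5.316694)
uc = 2.3058

2.3058


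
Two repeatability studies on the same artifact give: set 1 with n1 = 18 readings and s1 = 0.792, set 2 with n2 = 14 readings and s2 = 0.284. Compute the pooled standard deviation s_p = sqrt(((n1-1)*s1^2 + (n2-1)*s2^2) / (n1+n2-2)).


s_p = sqrt(((n1-1)*s1^2 + (n2-1)*s2^2) / (n1+n2-2))
numerator = (18-1)*0.792^2 + (14-1)*0.284^2 = 10.663488 + 1.048528 = 11.712016
denominator = 18 + 14 - 2 = 30
s_p^2 = 11.712016 / 30 = 0.39040053
s_p = sqrt(0.39040053) = 0.6248

0.6248


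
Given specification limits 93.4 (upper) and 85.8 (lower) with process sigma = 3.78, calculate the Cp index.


Cp = (USL - LSL) / (6 * sigma)
= (93.4 - 85.8) / (6 * 3.78)
= 7.6000 / 22.6800
= 0.3351

0.3351


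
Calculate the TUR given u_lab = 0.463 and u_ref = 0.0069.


TUR = u_lab / u_ref
= 0.463 / 0.0069
= 67.1014

67.1014


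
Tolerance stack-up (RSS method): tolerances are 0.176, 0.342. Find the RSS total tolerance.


RSS = sqrt(0.176^2 + 0.342^2)
= sqrt(0.14794)
= 0.3846

0.3846


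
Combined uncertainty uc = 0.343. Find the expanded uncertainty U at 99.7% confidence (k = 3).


U = k * uc
U = 3 * 0.343
U = 1.0290

1.0290


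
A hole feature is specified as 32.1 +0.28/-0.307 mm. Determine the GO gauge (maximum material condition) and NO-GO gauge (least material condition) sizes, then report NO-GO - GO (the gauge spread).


GO = nominal - lower_tol (smallest hole = maximum material condition)
GO = 32.1 - 0.307 = 31.793
NO-GO = nominal + upper_tol (largest hole = least material condition)
NO-GO = 32.1 + 0.28 = 32.38
spread = NO-GO - GO = 32.38 - 31.793 = 0.5870

0.5870


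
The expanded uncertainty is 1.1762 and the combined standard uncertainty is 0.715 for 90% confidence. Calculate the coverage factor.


k = U / uc
k = 1.1762 / 0.715
k = 1.645

1.645


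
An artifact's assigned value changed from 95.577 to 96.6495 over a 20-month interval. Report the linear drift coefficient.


rate = (v2 - v1) / months
= (96.6495 - 95.577) / 20
= 1.0725 / 20
= 0.0536

0.0536


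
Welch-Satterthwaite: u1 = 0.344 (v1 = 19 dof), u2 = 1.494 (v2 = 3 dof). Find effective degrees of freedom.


uc = sqrt(u1^2 + u2^2) = sqrt(0.344^2 + 1.494^2) = 1.5330923
v_eff = uc^4 / (u1^4/v1 + u2^4/v2)
= 1.5330923^4 / (0.344^4/19 + 1.494^4/3)
= 5.5242485 / 1.6613986
v_eff = 3.3251

3.3251


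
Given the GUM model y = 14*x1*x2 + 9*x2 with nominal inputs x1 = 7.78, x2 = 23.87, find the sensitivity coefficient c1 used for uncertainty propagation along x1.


y = 14*x1*x2 + 9*x2
dy/dx1 = 14*x2
Evaluate at x2 = 23.87: c1 = 14 * 23.87
c1 = 334.1800

334.1800


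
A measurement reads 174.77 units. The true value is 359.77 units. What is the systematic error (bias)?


Systematic error = measured - true
= 174.77 - 359.77
= -185.0000

-185.0000


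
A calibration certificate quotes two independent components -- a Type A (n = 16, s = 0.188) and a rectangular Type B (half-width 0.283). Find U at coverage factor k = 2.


u_A = s / sqrt(n) = 0.188 / sqrt(16) = 0.047
u_B = half_width / sqrt(3) = 0.283 / sqrt(3) = 0.16339013
uc = sqrt(u_A^2 + u_B^2) = sqrt(0.047^2 + 0.16339013^2) = 0.17001569
U = k * uc = 2 * 0.17001569
U = 0.3400

0.3400


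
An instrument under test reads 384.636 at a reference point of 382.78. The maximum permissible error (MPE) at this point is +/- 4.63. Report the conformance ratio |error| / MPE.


e = indication - reference = 384.636 - 382.78 = 1.8560
|e| = 1.8560
ratio = |e| / MPE = 1.8560 / 4.63
ratio = 0.4009

0.4009


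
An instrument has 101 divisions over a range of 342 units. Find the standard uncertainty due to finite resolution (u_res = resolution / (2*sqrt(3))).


resolution = range / divisions
resolution = 342 / 101 = 3.3861386
u_res = resolution / (2*sqrt(3))
u_res = 3.3861386 / 3.4641016
u_res = 0.9775

0.9775


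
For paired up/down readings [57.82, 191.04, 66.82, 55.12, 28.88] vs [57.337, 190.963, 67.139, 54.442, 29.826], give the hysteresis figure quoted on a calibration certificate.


|57.82 - 57.337| = 0.4830
|191.04 - 190.963| = 0.0770
|66.82 - 67.139| = 0.3190
|55.12 - 54.442| = 0.6780
|28.88 - 29.826| = 0.9460
hysteresis = max(diffs) = 0.9460

0.9460


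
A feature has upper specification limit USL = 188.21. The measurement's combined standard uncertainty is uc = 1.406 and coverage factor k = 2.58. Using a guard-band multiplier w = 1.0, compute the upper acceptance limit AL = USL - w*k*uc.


U = k * uc = 2.58 * 1.406 = 3.62748
guard band g = w * U = 1.0 * 3.62748 = 3.62748
AL = USL - g = 188.21 - 3.62748
AL = 184.5825

184.5825


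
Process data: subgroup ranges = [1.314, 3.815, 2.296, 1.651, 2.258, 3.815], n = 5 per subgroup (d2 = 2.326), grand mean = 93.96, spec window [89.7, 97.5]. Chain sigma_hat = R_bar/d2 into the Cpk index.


R_bar = (1.314 + 3.815 + 2.296 + 1.651 + 2.258 + 3.815) / 6 = 2.5248333
sigma = R_bar / d2 = 2.5248333 / 2.326 = 1.0854829
Cp = (USL - LSL)/(6*sigma) = (97.5 - 89.7)/(6*1.0854829) = 1.1976
Cpu = (97.5 - 93.96)/(3*1.0854829) = 1.0871
Cpl = (93.96 - 89.7)/(3*1.0854829) = 1.3082
Cpk = min(Cpu, Cpl) = 1.0871

1.0871


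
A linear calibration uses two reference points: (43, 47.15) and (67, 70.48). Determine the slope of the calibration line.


slope = (y2 - y1) / (x2 - x1)
= (70.48 - 47.15) / (67 - 43)
= 23.3300 / 24
= 0.9721

0.9721


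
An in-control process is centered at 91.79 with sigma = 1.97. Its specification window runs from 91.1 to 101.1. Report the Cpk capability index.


Cpu = (USL - mean) / (3*sigma) = (101.1 - 91.79) / (3*1.97) = 1.5753
Cpl = (mean - LSL) / (3*sigma) = (91.79 - 91.1) / (3*1.97) = 0.1168
Cpk = min(Cpu, Cpl) = 0.1168

0.1168


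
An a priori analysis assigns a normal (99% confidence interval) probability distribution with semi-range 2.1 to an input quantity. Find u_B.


u_B = half_width / 2.576
u_B = 2.1 / 2.576
u_B = 0.8152

0.8152


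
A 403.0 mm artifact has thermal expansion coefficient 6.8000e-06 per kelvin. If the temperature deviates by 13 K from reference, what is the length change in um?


dL = L * alpha * dT
= 403.0 * 6.8000e-06 * 13
= 0.0356252 mm
dL_um = 0.0356252 * 1000 = 35.6252 um

35.6252


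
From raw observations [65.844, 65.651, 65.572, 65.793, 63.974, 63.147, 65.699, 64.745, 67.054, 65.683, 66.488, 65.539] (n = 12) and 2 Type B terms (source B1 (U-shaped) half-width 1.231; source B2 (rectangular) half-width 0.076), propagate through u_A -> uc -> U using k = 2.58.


mean = (65.844 + 65.651 + 65.572 + 65.793 + 63.974 + 63.147 + 65.699 + 64.745 + 67.054 + 65.683 + 66.488 + 65.539) / 12 = 65.43241667
s = sqrt(sum((x - mean)^2)/(n-1)) = 1.0478697
u_A = s / sqrt(n) = 1.0478697 / sqrt(12) = 0.30249393
u_B1 = 1.231 / sqrt(2) = 0.87044845
u_B2 = 0.076 / sqrt(3) = 0.04387862
uc = sqrt(0.30249393^2 + 0.87044845^2 + 0.04387862^2) = 0.92255537
U = k * uc = 2.58 * 0.92255537
U = 2.3802

2.3802


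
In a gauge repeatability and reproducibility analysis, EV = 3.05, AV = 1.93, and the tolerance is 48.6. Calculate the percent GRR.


GRR = sqrt(EV^2 + AV^2) = sqrt(3.05^2 + 1.93^2) = 3.609349
%GRR = GRR / tol * 100 = 3.609349 / 48.6 * 100
%GRR = 7.4266

7.4266


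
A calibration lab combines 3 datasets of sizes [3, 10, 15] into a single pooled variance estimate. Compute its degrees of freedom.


nu = sum_i (n_i - 1)
nu = ((3 - 1) + (10 - 1) + (15 - 1))
nu = 2 + 9 + 14
nu = 25

25


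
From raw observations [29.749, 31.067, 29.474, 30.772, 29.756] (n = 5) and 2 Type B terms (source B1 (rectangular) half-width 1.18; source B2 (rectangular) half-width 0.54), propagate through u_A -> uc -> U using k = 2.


mean = (29.749 + 31.067 + 29.474 + 30.772 + 29.756) / 5 = 30.1636
s = sqrt(sum((x - mean)^2)/(n-1)) = 0.70708224
u_A = s / sqrt(n) = 0.70708224 / sqrt(5) = 0.31621679
u_B1 = 1.18 / sqrt(3) = 0.68127332
u_B2 = 0.54 / sqrt(3) = 0.31176915
uc = sqrt(0.31621679^2 + 0.68127332^2 + 0.31176915^2) = 0.81321977
U = k * uc = 2 * 0.81321977
U = 1.6264

1.6264


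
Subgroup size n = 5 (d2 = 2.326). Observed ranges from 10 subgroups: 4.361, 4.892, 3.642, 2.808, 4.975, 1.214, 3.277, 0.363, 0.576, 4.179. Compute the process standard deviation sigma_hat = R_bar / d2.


R_bar = (4.361 + 4.892 + 3.642 + 2.808 + 4.975 + 1.214 + 3.277 + 0.363 + 0.576 + 4.179) / 10
R_bar = 30.287 / 10 = 3.0287
sigma_hat = R_bar / d2 = 3.0287 / 2.326 = 1.3021

1.3021


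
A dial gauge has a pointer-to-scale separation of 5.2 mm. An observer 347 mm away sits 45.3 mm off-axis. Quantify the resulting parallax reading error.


error = h * offset / d
= 5.2 * 45.3 / 347
= 0.6788

0.6788


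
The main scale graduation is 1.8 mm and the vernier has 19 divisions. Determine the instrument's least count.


LC = MSD / n_div
= 1.8 / 19
= 0.0947

0.0947


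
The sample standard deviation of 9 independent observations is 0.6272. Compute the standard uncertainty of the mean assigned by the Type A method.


u_A = s / sqrt(n)
u_A = 0.6272 / sqrt(9)
u_A = 0.6272 / 3
u_A = 0.2091

0.2091


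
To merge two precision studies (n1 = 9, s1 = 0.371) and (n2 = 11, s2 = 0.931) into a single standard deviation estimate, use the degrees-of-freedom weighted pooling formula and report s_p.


s_p = sqrt(((n1-1)*s1^2 + (n2-1)*s2^2) / (n1+n2-2))
numerator = (9-1)*0.371^2 + (11-1)*0.931^2 = 1.101128 + 8.66761 = 9.768738
denominator = 9 + 11 - 2 = 18
s_p^2 = 9.768738 / 18 = 0.54270767
s_p = sqrt(0.54270767) = 0.7367

0.7367


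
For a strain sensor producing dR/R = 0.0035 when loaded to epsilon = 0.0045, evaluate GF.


GF = (dR/R) / epsilon
= 0.0035 / 0.0045
= 0.7778

0.7778


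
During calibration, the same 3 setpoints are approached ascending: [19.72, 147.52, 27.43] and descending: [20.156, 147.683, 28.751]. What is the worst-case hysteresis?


|19.72 - 20.156| = 0.4360
|147.52 - 147.683| = 0.1630
|27.43 - 28.751| = 1.3210
hysteresis = max(diffs) = 1.3210

1.3210


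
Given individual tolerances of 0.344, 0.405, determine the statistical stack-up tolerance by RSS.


RSS = sqrt(0.344^2 + 0.405^2)
= sqrt(0.282361)
= 0.5314

0.5314


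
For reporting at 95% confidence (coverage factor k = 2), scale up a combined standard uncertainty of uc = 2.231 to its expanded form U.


U = k * uc
U = 2 * 2.231
U = 4.4620

4.4620


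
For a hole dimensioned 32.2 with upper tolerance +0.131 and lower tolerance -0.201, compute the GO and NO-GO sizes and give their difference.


GO = nominal - lower_tol (smallest hole = maximum material condition)
GO = 32.2 - 0.201 = 31.999
NO-GO = nominal + upper_tol (largest hole = least material condition)
NO-GO = 32.2 + 0.131 = 32.331
spread = NO-GO - GO = 32.331 - 31.999 = 0.3320

0.3320


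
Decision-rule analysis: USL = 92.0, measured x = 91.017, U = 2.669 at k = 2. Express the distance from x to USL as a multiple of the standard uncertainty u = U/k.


u = U / k = 2.669 / 2 = 1.3345
margin = |USL - x| = |92.0 - 91.017| = 0.983
z = margin / u = 0.983 / 1.3345
z = 0.7366

0.7366


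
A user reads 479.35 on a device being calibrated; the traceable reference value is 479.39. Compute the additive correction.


Correction = standard - reading
= 479.39 - 479.35
= 0.0400

0.0400


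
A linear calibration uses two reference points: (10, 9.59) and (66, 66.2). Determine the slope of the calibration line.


slope = (y2 - y1) / (x2 - x1)
= (66.2 - 9.59) / (66 - 10)
= 56.6100 / 56
= 1.0109

1.0109


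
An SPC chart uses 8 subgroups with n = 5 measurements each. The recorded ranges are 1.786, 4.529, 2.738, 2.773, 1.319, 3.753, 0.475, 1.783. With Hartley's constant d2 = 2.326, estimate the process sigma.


R_bar = (1.786 + 4.529 + 2.738 + 2.773 + 1.319 + 3.753 + 0.475 + 1.783) / 8
R_bar = 19.156 / 8 = 2.3945
sigma_hat = R_bar / d2 = 2.3945 / 2.326 = 1.0294

1.0294


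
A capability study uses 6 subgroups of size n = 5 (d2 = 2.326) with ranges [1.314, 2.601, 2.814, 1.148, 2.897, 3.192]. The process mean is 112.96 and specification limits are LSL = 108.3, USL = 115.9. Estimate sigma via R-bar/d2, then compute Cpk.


R_bar = (1.314 + 2.601 + 2.814 + 1.148 + 2.897 + 3.192) / 6 = 2.3276667
sigma = R_bar / d2 = 2.3276667 / 2.326 = 1.0007166
Cp = (USL - LSL)/(6*sigma) = (115.9 - 108.3)/(6*1.0007166) = 1.2658
Cpu = (115.9 - 112.96)/(3*1.0007166) = 0.9793
Cpl = (112.96 - 108.3)/(3*1.0007166) = 1.5522
Cpk = min(Cpu, Cpl) = 0.9793

0.9793


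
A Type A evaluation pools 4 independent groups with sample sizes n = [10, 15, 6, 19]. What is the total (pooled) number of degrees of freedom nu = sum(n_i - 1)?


nu = sum_i (n_i - 1)
nu = ((10 - 1) + (15 - 1) + (6 - 1) + (19 - 1))
nu = 9 + 14 + 5 + 18
nu = 46

46


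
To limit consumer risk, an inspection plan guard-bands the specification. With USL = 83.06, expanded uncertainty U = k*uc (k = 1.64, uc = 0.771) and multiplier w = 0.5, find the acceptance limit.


U = k * uc = 1.64 * 0.771 = 1.26444
guard band g = w * U = 0.5 * 1.26444 = 0.63222
AL = USL - g = 83.06 - 0.63222
AL = 82.4278

82.4278


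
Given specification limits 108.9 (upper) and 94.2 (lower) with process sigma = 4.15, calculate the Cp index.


Cp = (USL - LSL) / (6 * sigma)
= (108.9 - 94.2) / (6 * 4.15)
= 14.7000 / 24.9000
= 0.5904

0.5904


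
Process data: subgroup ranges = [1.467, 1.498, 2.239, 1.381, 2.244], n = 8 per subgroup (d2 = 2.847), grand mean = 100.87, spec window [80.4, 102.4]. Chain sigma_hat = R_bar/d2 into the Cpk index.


R_bar = (1.467 + 1.498 + 2.239 + 1.381 + 2.244) / 5 = 1.7658
sigma = R_bar / d2 = 1.7658 / 2.847 = 0.62023182
Cp = (USL - LSL)/(6*sigma) = (102.4 - 80.4)/(6*0.62023182) = 5.9118
Cpu = (102.4 - 100.87)/(3*0.62023182) = 0.8223
Cpl = (100.87 - 80.4)/(3*0.62023182) = 11.0013
Cpk = min(Cpu, Cpl) = 0.8223

0.8223


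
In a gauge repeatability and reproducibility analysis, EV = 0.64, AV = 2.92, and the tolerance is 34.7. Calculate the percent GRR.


GRR = sqrt(EV^2 + AV^2) = sqrt(0.64^2 + 2.92^2) = 2.9893143
%GRR = GRR / tol * 100 = 2.9893143 / 34.7 * 100
%GRR = 8.6147

8.6147


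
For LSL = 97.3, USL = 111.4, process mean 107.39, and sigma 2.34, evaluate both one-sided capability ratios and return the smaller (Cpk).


Cpu = (USL - mean) / (3*sigma) = (111.4 - 107.39) / (3*2.34) = 0.5712
Cpl = (mean - LSL) / (3*sigma) = (107.39 - 97.3) / (3*2.34) = 1.4373
Cpk = min(Cpu, Cpl) = 0.5712

0.5712


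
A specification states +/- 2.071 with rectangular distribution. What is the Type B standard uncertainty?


u_B = half_width / sqrt(3)
u_B = 2.071 / 1.7320508
u_B = 1.1957

1.1957


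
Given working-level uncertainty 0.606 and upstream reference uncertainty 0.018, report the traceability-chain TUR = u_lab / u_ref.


TUR = u_lab / u_ref
= 0.606 / 0.018
= 33.6667

33.6667


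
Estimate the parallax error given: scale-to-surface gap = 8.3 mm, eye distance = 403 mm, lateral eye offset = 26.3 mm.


error = h * offset / d
= 8.3 * 26.3 / 403
= 0.5417

0.5417


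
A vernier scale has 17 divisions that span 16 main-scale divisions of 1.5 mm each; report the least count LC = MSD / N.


LC = MSD / n_div
= 1.5 / 17
= 0.0882

0.0882


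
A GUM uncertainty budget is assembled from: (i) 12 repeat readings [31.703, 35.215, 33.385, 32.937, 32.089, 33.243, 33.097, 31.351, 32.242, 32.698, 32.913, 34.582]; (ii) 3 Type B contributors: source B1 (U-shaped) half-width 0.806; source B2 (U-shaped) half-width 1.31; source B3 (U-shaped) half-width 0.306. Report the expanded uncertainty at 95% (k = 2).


mean = (31.703 + 35.215 + 33.385 + 32.937 + 32.089 + 33.243 + 33.097 + 31.351 + 32.242 + 32.698 + 32.913 + 34.582) / 12 = 32.95458333
s = sqrt(sum((x - mean)^2)/(n-1)) = 1.1082138
u_A = s / sqrt(n) = 1.1082138 / sqrt(12) = 0.31991377
u_B1 = 0.806 / sqrt(2) = 0.56992807
u_B2 = 1.31 / sqrt(2) = 0.92630988
u_B3 = 0.306 / sqrt(2) = 0.21637468
uc = sqrt(0.31991377^2 + 0.56992807^2 + 0.92630988^2 + 0.21637468^2) = 1.1541364
U = k * uc = 2 * 1.1541364
U = 2.3083

2.3083


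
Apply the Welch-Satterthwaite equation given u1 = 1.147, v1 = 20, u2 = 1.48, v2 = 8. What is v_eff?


uc = sqrt(u1^2 + u2^2) = sqrt(1.147^2 + 1.48^2) = 1.872434
v_eff = uc^4 / (u1^4/v1 + u2^4/v2)
= 1.872434^4 / (1.147^4/20 + 1.48^4/8)
= 12.2921 / 0.68627287
v_eff = 17.9114

17.9114


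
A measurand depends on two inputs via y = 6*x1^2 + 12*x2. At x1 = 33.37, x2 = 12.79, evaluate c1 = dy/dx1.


y = 6*x1^2 + 12*x2
dy/dx1 = 2*6*x1
Evaluate at x1 = 33.37: c1 = 12 * 33.37
c1 = 400.4400

400.4400


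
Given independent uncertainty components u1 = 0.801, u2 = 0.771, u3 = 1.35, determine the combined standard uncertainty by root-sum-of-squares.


uc = sqrt(0.801^2 + 0.771^2 + 1.35^2)
uc = sqrt(3.058542)
uc = 1.7489

1.7489


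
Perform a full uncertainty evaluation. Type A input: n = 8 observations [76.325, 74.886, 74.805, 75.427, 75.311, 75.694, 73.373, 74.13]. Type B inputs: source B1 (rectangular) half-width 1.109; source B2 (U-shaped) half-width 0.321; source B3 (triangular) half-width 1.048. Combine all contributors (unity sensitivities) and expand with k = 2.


mean = (76.325 + 74.886 + 74.805 + 75.427 + 75.311 + 75.694 + 73.373 + 74.13) / 8 = 74.993875
s = sqrt(sum((x - mean)^2)/(n-1)) = 0.9235847
u_A = s / sqrt(n) = 0.9235847 / sqrt(8) = 0.3265365
u_B1 = 1.109 / sqrt(3) = 0.64028145
u_B2 = 0.321 / sqrt(2) = 0.22698128
u_B3 = 1.048 / sqrt(6) = 0.42784421
uc = sqrt(0.3265365^2 + 0.64028145^2 + 0.22698128^2 + 0.42784421^2) = 0.86669348
U = k * uc = 2 * 0.86669348
U = 1.7334

1.7334


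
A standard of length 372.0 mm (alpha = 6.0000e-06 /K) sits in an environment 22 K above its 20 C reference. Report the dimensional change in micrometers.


dL = L * alpha * dT
= 372.0 * 6.0000e-06 * 22
= 0.0491040 mm
dL_um = 0.0491040 * 1000 = 49.1040 um

49.1040


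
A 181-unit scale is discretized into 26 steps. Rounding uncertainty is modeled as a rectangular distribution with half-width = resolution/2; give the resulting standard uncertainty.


resolution = range / divisions
resolution = 181 / 26 = 6.9615385
u_res = resolution / (2*sqrt(3))
u_res = 6.9615385 / 3.4641016
u_res = 2.0096

2.0096


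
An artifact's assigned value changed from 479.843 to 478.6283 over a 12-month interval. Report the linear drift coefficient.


rate = (v2 - v1) / months
= (478.6283 - 479.843) / 12
= -1.2147 / 12
= -0.1012

-0.1012


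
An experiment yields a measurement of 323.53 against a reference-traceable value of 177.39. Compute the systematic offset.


Systematic error = measured - true
= 323.53 - 177.39
= 146.1400

146.1400


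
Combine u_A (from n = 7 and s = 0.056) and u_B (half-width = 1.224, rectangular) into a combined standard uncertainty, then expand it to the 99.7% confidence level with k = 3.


u_A = s / sqrt(n) = 0.056 / sqrt(7) = 0.02116601
u_B = half_width / sqrt(3) = 1.224 / sqrt(3) = 0.70667673
uc = sqrt(u_A^2 + u_B^2) = sqrt(0.02116601^2 + 0.70667673^2) = 0.70699364
U = k * uc = 3 * 0.70699364
U = 2.1210

2.1210


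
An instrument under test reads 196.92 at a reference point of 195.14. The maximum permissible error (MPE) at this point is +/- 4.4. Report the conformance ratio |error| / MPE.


e = indication - reference = 196.92 - 195.14 = 1.7800
|e| = 1.7800
ratio = |e| / MPE = 1.7800 / 4.4
ratio = 0.4045

0.4045


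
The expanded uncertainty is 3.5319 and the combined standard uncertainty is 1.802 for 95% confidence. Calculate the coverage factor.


k = U / uc
k = 3.5319 / 1.802
k = 1.96

1.96


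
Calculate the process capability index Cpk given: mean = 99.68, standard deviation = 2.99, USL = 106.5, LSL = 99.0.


Cpu = (USL - mean) / (3*sigma) = (106.5 - 99.68) / (3*2.99) = 0.7603
Cpl = (mean - LSL) / (3*sigma) = (99.68 - 99.0) / (3*2.99) = 0.0758
Cpk = min(Cpu, Cpl) = 0.0758

0.0758


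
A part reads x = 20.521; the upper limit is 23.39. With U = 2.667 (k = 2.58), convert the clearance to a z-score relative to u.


u = U / k = 2.667 / 2.58 = 1.0337209
margin = |USL - x| = |23.39 - 20.521| = 2.869
z = margin / u = 2.869 / 1.0337209
z = 2.7754

2.7754


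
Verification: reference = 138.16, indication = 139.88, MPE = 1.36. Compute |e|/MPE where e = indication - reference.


e = indication - reference = 139.88 - 138.16 = 1.7200
|e| = 1.7200
ratio = |e| / MPE = 1.7200 / 1.36
ratio = 1.2647

1.2647


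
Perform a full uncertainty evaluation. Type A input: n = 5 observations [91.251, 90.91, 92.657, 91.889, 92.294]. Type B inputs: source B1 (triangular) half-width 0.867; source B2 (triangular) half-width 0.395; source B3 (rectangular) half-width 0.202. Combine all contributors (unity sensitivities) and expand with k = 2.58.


mean = (91.251 + 90.91 + 92.657 + 91.889 + 92.294) / 5 = 91.8002
s = sqrt(sum((x - mean)^2)/(n-1)) = 0.7210941
u_A = s / sqrt(n) = 0.7210941 / sqrt(5) = 0.32248309
u_B1 = 0.867 / sqrt(6) = 0.35395127
u_B2 = 0.395 / sqrt(6) = 0.16125807
u_B3 = 0.202 / sqrt(3) = 0.11662475
uc = sqrt(0.32248309^2 + 0.35395127^2 + 0.16125807^2 + 0.11662475^2) = 0.51853866
U = k * uc = 2.58 * 0.51853866
U = 1.3378

1.3378


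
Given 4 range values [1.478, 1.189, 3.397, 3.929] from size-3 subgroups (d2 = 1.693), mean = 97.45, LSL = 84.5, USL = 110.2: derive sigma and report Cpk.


R_bar = (1.478 + 1.189 + 3.397 + 3.929) / 4 = 2.49825
sigma = R_bar / d2 = 2.49825 / 1.693 = 1.475635
Cp = (USL - LSL)/(6*sigma) = (110.2 - 84.5)/(6*1.475635) = 2.9027
Cpu = (110.2 - 97.45)/(3*1.475635) = 2.8801
Cpl = (97.45 - 84.5)/(3*1.475635) = 2.9253
Cpk = min(Cpu, Cpl) = 2.8801

2.8801


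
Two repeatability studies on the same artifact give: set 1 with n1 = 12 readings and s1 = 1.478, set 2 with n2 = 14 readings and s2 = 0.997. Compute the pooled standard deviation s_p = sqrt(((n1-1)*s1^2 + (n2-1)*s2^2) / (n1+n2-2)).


s_p = sqrt(((n1-1)*s1^2 + (n2-1)*s2^2) / (n1+n2-2))
numerator = (12-1)*1.478^2 + (14-1)*0.997^2 = 24.029324 + 12.922117 = 36.951441
denominator = 12 + 14 - 2 = 24
s_p^2 = 36.951441 / 24 = 1.5396434
s_p = sqrt(1.5396434) = 1.2408

1.2408


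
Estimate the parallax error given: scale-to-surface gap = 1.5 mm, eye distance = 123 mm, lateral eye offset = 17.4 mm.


error = h * offset / d
= 1.5 * 17.4 / 123
= 0.2122

0.2122


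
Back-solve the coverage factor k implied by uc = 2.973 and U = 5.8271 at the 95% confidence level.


k = U / uc
k = 5.8271 / 2.973
k = 1.96

1.96


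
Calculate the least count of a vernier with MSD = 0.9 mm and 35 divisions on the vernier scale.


LC = MSD / n_div
= 0.9 / 35
= 0.0257

0.0257


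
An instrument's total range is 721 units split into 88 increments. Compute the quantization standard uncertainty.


resolution = range / divisions
resolution = 721 / 88 = 8.1931818
u_res = resolution / (2*sqrt(3))
u_res = 8.1931818 / 3.4641016
u_res = 2.3652

2.3652


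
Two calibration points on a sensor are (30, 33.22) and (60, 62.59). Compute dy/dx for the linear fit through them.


slope = (y2 - y1) / (x2 - x1)
= (62.59 - 33.22) / (60 - 30)
= 29.3700 / 30
= 0.9790

0.9790


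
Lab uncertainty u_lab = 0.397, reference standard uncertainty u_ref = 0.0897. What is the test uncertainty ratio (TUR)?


TUR = u_lab / u_ref
= 0.397 / 0.0897
= 4.4259

4.4259


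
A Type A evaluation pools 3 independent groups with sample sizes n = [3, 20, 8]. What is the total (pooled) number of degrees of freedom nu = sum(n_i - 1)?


nu = sum_i (n_i - 1)
nu = ((3 - 1) + (20 - 1) + (8 - 1))
nu = 2 + 19 + 7
nu = 28

28


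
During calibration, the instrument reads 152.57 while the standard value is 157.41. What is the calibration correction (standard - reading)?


Correction = standard - reading
= 157.41 - 152.57
= 4.8400

4.8400


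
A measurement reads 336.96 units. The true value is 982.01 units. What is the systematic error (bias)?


Systematic error = measured - true
= 336.96 - 982.01
= -645.0500

-645.0500


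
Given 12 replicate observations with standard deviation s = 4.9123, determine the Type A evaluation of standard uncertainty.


u_A = s / sqrt(n)
u_A = 4.9123 / sqrt(12)
u_A = 4.9123 / 3.4641016
u_A = 1.4181

1.4181


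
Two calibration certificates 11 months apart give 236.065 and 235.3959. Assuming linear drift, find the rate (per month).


rate = (v2 - v1) / months
= (235.3959 - 236.065) / 11
= -0.6691 / 11
= -0.0608

-0.0608


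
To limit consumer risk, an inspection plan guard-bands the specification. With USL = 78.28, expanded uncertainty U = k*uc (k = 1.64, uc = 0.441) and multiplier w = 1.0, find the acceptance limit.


U = k * uc = 1.64 * 0.441 = 0.72324
guard band g = w * U = 1.0 * 0.72324 = 0.72324
AL = USL - g = 78.28 - 0.72324
AL = 77.5568

77.5568


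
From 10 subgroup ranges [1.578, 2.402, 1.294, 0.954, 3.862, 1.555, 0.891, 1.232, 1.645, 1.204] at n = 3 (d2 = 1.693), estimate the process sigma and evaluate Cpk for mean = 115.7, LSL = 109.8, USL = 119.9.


R_bar = (1.578 + 2.402 + 1.294 + 0.954 + 3.862 + 1.555 + 0.891 + 1.232 + 1.645 + 1.204) / 10 = 1.6617
sigma = R_bar / d2 = 1.6617 / 1.693 = 0.98151211
Cp = (USL - LSL)/(6*sigma) = (119.9 - 109.8)/(6*0.98151211) = 1.7150
Cpu = (119.9 - 115.7)/(3*0.98151211) = 1.4264
Cpl = (115.7 - 109.8)/(3*0.98151211) = 2.0037
Cpk = min(Cpu, Cpl) = 1.4264

1.4264


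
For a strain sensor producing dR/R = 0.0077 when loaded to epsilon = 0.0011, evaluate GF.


GF = (dR/R) / epsilon
= 0.0077 / 0.0011
= 7.0000

7.0000


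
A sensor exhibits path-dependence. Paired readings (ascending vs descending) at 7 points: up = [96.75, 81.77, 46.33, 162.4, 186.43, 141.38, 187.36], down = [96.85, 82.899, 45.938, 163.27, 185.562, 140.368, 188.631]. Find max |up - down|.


|96.75 - 96.85| = 0.1000
|81.77 - 82.899| = 1.1290
|46.33 - 45.938| = 0.3920
|162.4 - 163.27| = 0.8700
|186.43 - 185.562| = 0.8680
|141.38 - 140.368| = 1.0120
|187.36 - 188.631| = 1.2710
hysteresis = max(diffs) = 1.2710

1.2710
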